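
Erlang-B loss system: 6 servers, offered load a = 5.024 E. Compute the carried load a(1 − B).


B(6,5.024) = 0.193651 (Erlang-B)
Carried load = a(1 − B) = 5.024·(1 − 0.193651) = 5.024·0.806349 = 4.0511 E

Final: 4.0511 Erlangs


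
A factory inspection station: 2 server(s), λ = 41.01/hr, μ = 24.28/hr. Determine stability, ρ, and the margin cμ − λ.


Total capacity cμ = 2·24.28 = 48.56/hr
ρ = λ/(cμ) = 41.01/48.56 = 0.8445
Stable ⇔ ρ < 1: YES
Spare capacity = cμ − λ = 48.56 − 41.01 = 7.55/hr

Final: ρ = 0.8445; stable; margin = 7.55/hr


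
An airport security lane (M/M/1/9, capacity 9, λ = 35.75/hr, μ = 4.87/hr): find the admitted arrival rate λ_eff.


ρ = 7.3409; P_K = (1−ρ)ρ^9/(1−ρ^10) = 0.863776
λ_eff = λ(1 − P_K) = 35.75·(1 − 0.863776) = 35.75·0.136224 = 4.8700 /hr

Final: 4.8700 /hr


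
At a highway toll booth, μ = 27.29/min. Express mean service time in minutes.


Mean service time = 1/μ = 1/27.29 minute = 0.03664 minute
In minutes: 0.03664 × 1 = 0.03664 min

Final: 0.03664 min


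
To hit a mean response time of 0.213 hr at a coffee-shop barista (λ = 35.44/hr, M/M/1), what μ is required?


W = 1/(μ−λ) ⇒ μ − λ = 1/W = 1/0.213 = 4.6948
μ = λ + 1/W = 35.44 + 4.6948 = 40.1348 per hr

Final: 40.1348 /hr


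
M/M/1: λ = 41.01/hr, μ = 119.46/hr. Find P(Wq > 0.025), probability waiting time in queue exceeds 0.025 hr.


ρ = 41.01/119.46 = 0.3433
P(Wq > t) = ρ·e^{−(μ−λ)t} = 0.3433·e^{−1.9612}
= 0.3433·0.140682 = 0.048296

Final: 0.048296


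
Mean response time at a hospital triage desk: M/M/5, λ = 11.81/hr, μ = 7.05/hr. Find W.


a = 1.6752; ρ = 0.3350; P₀ = 0.186734
Lq = P₀·a^c·ρ/(c!(1−ρ)²) = 0.01555
Wq = Lq/λ = 0.01555/11.81 = 0.001317 hr
W = Wq + 1/μ = 0.001317 + 0.14184 = 0.14316 hr

Final: 0.14316 hr


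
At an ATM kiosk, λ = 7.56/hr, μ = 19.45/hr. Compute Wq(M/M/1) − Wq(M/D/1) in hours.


ρ = 7.56/19.45 = 0.3887
Wq(M/M/1) = ρ/(μ−λ) = 0.3887/11.89 = 0.03269 hr
Wq(M/D/1) = ρ/(2(μ−λ)) = 0.01635 hr
Savings = 0.03269 − 0.01635 = 0.01635 hr

Final: 0.01635 hr


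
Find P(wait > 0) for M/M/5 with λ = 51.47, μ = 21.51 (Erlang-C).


a = λ/μ = 2.3928; ρ = a/5 = 0.4786
P₀ = 0.089615 (from M/M/c formula)
C(c,a) = [a^c/(c!(1−ρ))]·P₀ = [78.44564/(120·0.5214)]·0.089615
= 1.25369·0.089615 = 0.112350

Final: 0.112350


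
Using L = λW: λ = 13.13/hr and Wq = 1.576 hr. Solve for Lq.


Lq = λWq = 13.13·1.576 = 20.6929

Final: 20.6929


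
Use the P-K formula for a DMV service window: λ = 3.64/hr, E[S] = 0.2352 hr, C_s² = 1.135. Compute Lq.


ρ = λ·E[S] = 3.64·0.2352 = 0.8561
Lq = ρ²(1+C_s²)/(2(1−ρ)) = 0.7330·(1+1.135)/(2·0.1439)
= 0.7330·2.1350/0.2877 = 5.43837

Final: 5.43837


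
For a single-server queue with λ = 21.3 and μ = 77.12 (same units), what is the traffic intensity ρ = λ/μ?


ρ = λ/μ = 21.3/77.12 = 0.2762

Final: 0.2762


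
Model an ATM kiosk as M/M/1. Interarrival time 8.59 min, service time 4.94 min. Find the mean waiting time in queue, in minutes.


λ = 60/8.59 = 6.9849 /hr
μ = 60/4.94 = 12.1457 /hr
ρ = λ/μ = 6.9849/12.1457 = 0.5751
Wq = ρ/(μ−λ) = 0.5751/(12.1457−6.9849) = 0.11143 hr
In minutes: 0.11143·60 = 6.686 min

Final: 6.686 min


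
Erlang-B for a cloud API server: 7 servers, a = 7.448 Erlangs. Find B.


B(c,a) = (a^c/c!) / Σ_{k=0}^{c} a^k/k!
a^7/7! = 252.259273
Σ terms (k=0..7): 1.00000 + 7.44800 + 27.73635 + 68.86012 + 128.21754 + 190.99284 + 237.08578 + 252.25927 = 913.599904
B = 252.259273/913.599904 = 0.276116

Final: 0.276116


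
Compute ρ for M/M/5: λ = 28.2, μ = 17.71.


ρ = λ/(cμ) = 28.2/(5·17.71) = 28.2/88.55 = 0.3185

Final: 0.3185


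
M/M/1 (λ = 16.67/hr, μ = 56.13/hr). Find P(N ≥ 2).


ρ = 16.67/56.13 = 0.2970
P(N ≥ n) = ρ^n = 0.2970^2 = 0.088203

Final: 0.088203


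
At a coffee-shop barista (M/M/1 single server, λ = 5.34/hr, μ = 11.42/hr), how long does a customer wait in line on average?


ρ = 5.34/11.42 = 0.4676
Wq = ρ/(μ−λ) = 0.4676/(11.42 − 5.34) = 0.4676/6.08 = 0.07691 hr

Final: 0.07691 hr


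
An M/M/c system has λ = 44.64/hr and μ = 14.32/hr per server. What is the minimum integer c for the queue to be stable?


Stability requires cμ > λ ⇔ c > λ/μ.
λ/μ = 44.64/14.32 = 3.1173
Minimum integer c = ⌊3.1173⌋ + 1 = 4
Check: 4·14.32 = 57.28 > 44.64, while 3·14.32 = 42.96 ≤ 44.64

Final: 4 servers


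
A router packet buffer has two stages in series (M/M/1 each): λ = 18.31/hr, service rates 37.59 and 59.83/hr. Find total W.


Each node sees arrival rate λ = 18.31/hr (tandem ⇒ throughput preserved).
W₁ = 1/(μ₁−λ) = 1/(37.59−18.31) = 0.05187 hr
W₂ = 1/(μ₂−λ) = 1/(59.83−18.31) = 0.02408 hr
W_total = W₁ + W₂ = 0.05187 + 0.02408 = 0.07595 hr

Final: 0.07595 hr


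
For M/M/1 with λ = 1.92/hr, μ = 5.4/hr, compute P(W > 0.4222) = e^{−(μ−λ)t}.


W ~ Exponential(μ−λ) for M/M/1.
μ − λ = 5.4 − 1.92 = 3.4800
P(W > t) = e^{−(μ−λ)t} = e^{−1.4693} = 0.230097

Final: 0.230097


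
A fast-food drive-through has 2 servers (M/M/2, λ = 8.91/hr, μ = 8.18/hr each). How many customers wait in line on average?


a = λ/μ = 1.0892; ρ = a/2 = 0.5446
P₀ = 0.294816
Lq = P₀·a^c·ρ / (c!·(1−ρ)²) = 0.294816·1.18645·0.5446/(2·0.20737)
= 0.45932

Final: 0.45932


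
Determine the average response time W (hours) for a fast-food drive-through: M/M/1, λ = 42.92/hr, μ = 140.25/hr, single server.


W = 1/(μ−λ) = 1/(140.25 − 42.92) = 1/97.33 = 0.01027 hr

Final: 0.01027 hr


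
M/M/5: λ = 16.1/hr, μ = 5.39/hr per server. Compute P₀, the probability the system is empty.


a = λ/μ = 16.1/5.39 = 2.9870; ρ = a/c = 0.5974
Σ_{k=0}^{4} a^k/k! (terms k=0..4) = 1.00000 + 2.98701 + 4.46112 + 4.44181 + 3.31694 = 16.20688
Tail: a^5/(5!(1−ρ)) = 237.78560/(120·0.4026) = 4.92191
P₀ = 1/(16.20688 + 4.92191) = 1/21.12879 = 0.047329

Final: 0.047329


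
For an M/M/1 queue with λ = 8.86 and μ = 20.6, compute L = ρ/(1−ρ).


ρ = λ/μ = 8.86/20.6 = 0.4301
L = ρ/(1−ρ) = 0.4301/(1 − 0.4301) = 0.4301/0.5699 = 0.7547

Final: 0.7547


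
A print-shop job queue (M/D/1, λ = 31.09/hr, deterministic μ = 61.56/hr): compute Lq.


ρ = 31.09/61.56 = 0.5050
M/D/1: Lq = ρ²/(2(1−ρ)) = 0.2551/(2·0.4950) = 0.25766

Final: 0.25766


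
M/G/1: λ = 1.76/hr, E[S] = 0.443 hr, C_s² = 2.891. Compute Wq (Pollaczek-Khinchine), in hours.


ρ = λ·E[S] = 1.76·0.443 = 0.7797
E[S²] = E[S]²(1+C_s²) = 0.443²·(1+2.891) = 0.763605
Wq = λ·E[S²]/(2(1−ρ)) = 1.76·0.763605/(2·0.2203) = 3.04998 hr

Final: 3.04998 hr


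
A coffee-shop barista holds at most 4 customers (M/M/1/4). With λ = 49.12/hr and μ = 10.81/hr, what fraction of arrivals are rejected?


ρ = λ/μ = 49.12/10.81 = 4.5439
P_K = (1−ρ)ρ^K/(1−ρ^(K+1)) = (-3.5439·426.315042)/(1 − 1937.150312)
= -1510.835270/-1936.150312 = 0.780330

Final: 0.780330


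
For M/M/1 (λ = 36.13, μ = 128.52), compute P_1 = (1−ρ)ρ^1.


ρ = 36.13/128.52 = 0.2811
P_n = (1−ρ)·ρ^n = (1 − 0.2811)·0.2811^1 = 0.7189·0.281124 = 0.202093

Final: 0.202093


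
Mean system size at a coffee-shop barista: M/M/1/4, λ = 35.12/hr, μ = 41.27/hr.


ρ = 35.12/41.27 = 0.8510
L = ρ[1 − (K+1)ρ^K + Kρ^(K+1)] / [(1−ρ)(1−ρ^(K+1))]
Numerator: 0.8510·(1 − 5·0.524421 + 4·0.446273) = 0.138697
Denominator: (0.1490)·(0.553727) = 0.082516
L = 0.138697/0.082516 = 1.6809

Final: 1.6809


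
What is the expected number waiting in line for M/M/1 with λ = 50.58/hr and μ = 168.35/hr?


ρ = 50.58/168.35 = 0.3004
Lq = ρ²/(1−ρ) = 0.09027/0.6996 = 0.1290

Final: 0.1290


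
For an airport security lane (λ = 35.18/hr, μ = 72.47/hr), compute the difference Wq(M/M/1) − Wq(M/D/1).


ρ = 35.18/72.47 = 0.4854
Wq(M/M/1) = ρ/(μ−λ) = 0.4854/37.29 = 0.01302 hr
Wq(M/D/1) = ρ/(2(μ−λ)) = 0.006509 hr
Savings = 0.01302 − 0.006509 = 0.006509 hr

Final: 0.006509 hr


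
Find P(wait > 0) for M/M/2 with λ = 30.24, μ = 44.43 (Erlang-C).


a = λ/μ = 0.6806; ρ = a/2 = 0.3403
P₀ = 0.492191 (from M/M/c formula)
C(c,a) = [a^c/(c!(1−ρ))]·P₀ = [0.46325/(2·0.6597)]·0.492191
= 0.35111·0.492191 = 0.172813

Final: 0.172813


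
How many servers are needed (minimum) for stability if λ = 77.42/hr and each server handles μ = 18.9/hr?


Stability requires cμ > λ ⇔ c > λ/μ.
λ/μ = 77.42/18.9 = 4.0963
Minimum integer c = ⌊4.0963⌋ + 1 = 5
Check: 5·18.9 = 94.50 > 77.42, while 4·18.9 = 75.60 ≤ 77.42

Final: 5 servers


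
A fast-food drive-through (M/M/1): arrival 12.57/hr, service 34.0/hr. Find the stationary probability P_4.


ρ = 12.57/34.0 = 0.3697
P_n = (1−ρ)·ρ^n = (1 − 0.3697)·0.3697^4 = 0.6303·0.018682 = 0.011775

Final: 0.011775


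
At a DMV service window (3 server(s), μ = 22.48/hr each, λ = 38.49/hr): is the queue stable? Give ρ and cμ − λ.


Total capacity cμ = 3·22.48 = 67.44/hr
ρ = λ/(cμ) = 38.49/67.44 = 0.5707
Stable ⇔ ρ < 1: YES
Spare capacity = cμ − λ = 67.44 − 38.49 = 28.95/hr

Final: ρ = 0.5707; stable; margin = 28.95/hr


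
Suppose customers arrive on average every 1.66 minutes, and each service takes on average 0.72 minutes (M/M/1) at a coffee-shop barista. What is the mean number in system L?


λ = 60/1.66 = 36.1446 /hr
μ = 60/0.72 = 83.3333 /hr
ρ = λ/μ = 36.1446/83.3333 = 0.4337
L = ρ/(1−ρ) = 0.4337/0.5663 = 0.7660

Final: 0.7660


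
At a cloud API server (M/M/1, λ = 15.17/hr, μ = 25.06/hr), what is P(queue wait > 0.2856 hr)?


ρ = 15.17/25.06 = 0.6053
P(Wq > t) = ρ·e^{−(μ−λ)t} = 0.6053·e^{−2.8246}
= 0.6053·0.059333 = 0.035917

Final: 0.035917


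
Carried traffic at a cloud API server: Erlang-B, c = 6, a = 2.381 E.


B(6,2.381) = 0.023661 (Erlang-B)
Carried load = a(1 − B) = 2.381·(1 − 0.023661) = 2.381·0.976339 = 2.3247 E

Final: 2.3247 Erlangs


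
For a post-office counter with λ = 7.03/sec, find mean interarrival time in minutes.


Mean interarrival time = 1/λ = 1/7.03 second = 0.14225 second
In minutes: 0.14225 × 0.0166667 = 0.002371 min

Final: 0.002371 min


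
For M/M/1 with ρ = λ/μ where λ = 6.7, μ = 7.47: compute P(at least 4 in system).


ρ = 6.7/7.47 = 0.8969
P(N ≥ n) = ρ^n = 0.8969^4 = 0.647168

Final: 0.647168


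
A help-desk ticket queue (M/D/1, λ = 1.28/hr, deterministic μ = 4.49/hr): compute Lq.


ρ = 1.28/4.49 = 0.2851
M/D/1: Lq = ρ²/(2(1−ρ)) = 0.08127/(2·0.7149) = 0.05684

Final: 0.05684


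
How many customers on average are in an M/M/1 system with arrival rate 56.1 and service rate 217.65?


ρ = λ/μ = 56.1/217.65 = 0.2578
L = ρ/(1−ρ) = 0.2578/(1 − 0.2578) = 0.2578/0.7422 = 0.3473

Final: 0.3473


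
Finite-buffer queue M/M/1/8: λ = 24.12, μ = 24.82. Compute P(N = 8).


ρ = λ/μ = 24.12/24.82 = 0.9718
P_K = (1−ρ)ρ^K/(1−ρ^(K+1)) = (0.02820·0.795434)/(1 − 0.773000)
= 0.022434/0.227000 = 0.098827

Final: 0.098827


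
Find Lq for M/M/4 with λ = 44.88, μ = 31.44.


a = λ/μ = 1.4275; ρ = a/4 = 0.3569
P₀ = 0.238087
Lq = P₀·a^c·ρ / (c!·(1−ρ)²) = 0.238087·4.15223·0.3569/(24·0.41362)
= 0.03554

Final: 0.03554


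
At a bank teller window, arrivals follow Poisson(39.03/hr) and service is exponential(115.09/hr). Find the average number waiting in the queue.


ρ = 39.03/115.09 = 0.3391
Lq = ρ²/(1−ρ) = 0.1150/0.6609 = 0.1740

Final: 0.1740


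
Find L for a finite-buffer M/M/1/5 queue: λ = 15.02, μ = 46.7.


ρ = 15.02/46.7 = 0.3216
L = ρ[1 − (K+1)ρ^K + Kρ^(K+1)] / [(1−ρ)(1−ρ^(K+1))]
Numerator: 0.3216·(1 − 6·0.003442 + 5·0.001107) = 0.316766
Denominator: (0.6784)·(0.998893) = 0.677622
L = 0.316766/0.677622 = 0.4675

Final: 0.4675


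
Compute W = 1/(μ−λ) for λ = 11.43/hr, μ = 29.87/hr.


W = 1/(μ−λ) = 1/(29.87 − 11.43) = 1/18.44 = 0.05423 hr

Final: 0.05423 hr


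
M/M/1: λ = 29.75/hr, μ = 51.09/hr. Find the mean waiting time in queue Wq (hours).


ρ = 29.75/51.09 = 0.5823
Wq = ρ/(μ−λ) = 0.5823/(51.09 − 29.75) = 0.5823/21.34 = 0.02729 hr

Final: 0.02729 hr


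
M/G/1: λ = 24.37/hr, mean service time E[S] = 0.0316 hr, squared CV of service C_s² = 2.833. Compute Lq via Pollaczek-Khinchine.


ρ = λ·E[S] = 24.37·0.0316 = 0.7701
Lq = ρ²(1+C_s²)/(2(1−ρ)) = 0.5930·(1+2.833)/(2·0.2299)
= 0.5930·3.8330/0.4598 = 4.94356

Final: 4.94356


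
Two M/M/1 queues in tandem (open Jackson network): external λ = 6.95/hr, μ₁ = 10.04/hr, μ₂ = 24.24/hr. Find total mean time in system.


Each node sees arrival rate λ = 6.95/hr (tandem ⇒ throughput preserved).
W₁ = 1/(μ₁−λ) = 1/(10.04−6.95) = 0.32362 hr
W₂ = 1/(μ₂−λ) = 1/(24.24−6.95) = 0.05784 hr
W_total = W₁ + W₂ = 0.32362 + 0.05784 = 0.38146 hr

Final: 0.38146 hr


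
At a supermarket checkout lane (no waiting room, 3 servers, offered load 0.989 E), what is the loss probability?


B(c,a) = (a^c/c!) / Σ_{k=0}^{c} a^k/k!
a^3/3! = 0.161227
Σ terms (k=0..3): 1.00000 + 0.98900 + 0.48906 + 0.16123 = 2.639287
B = 0.161227/2.639287 = 0.061087

Final: 0.061087


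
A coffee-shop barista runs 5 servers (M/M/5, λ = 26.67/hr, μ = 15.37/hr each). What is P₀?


a = λ/μ = 26.67/15.37 = 1.7352; ρ = a/c = 0.3470
Σ_{k=0}^{4} a^k/k! (terms k=0..4) = 1.00000 + 1.73520 + 1.50546 + 0.87076 + 0.37773 = 5.48914
Tail: a^5/(5!(1−ρ)) = 15.73062/(120·0.6530) = 0.20076
P₀ = 1/(5.48914 + 0.20076) = 1/5.68990 = 0.175750

Final: 0.175750


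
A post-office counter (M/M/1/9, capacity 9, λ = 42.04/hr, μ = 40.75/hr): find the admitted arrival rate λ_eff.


ρ = 1.0317; P_K = (1−ρ)ρ^9/(1−ρ^10) = 0.114596
λ_eff = λ(1 − P_K) = 42.04·(1 − 0.114596) = 42.04·0.885404 = 37.2224 /hr

Final: 37.2224 /hr


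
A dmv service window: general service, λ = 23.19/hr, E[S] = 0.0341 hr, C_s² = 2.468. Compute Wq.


ρ = λ·E[S] = 23.19·0.0341 = 0.7908
E[S²] = E[S]²(1+C_s²) = 0.0341²·(1+2.468) = 0.004033
Wq = λ·E[S²]/(2(1−ρ)) = 23.19·0.004033/(2·0.2092) = 0.22349 hr

Final: 0.22349 hr


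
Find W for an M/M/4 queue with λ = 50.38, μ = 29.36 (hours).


a = 1.7159; ρ = 0.4290; P₀ = 0.176589
Lq = P₀·a^c·ρ/(c!(1−ρ)²) = 0.08393
Wq = Lq/λ = 0.08393/50.38 = 0.001666 hr
W = Wq + 1/μ = 0.001666 + 0.03406 = 0.03573 hr

Final: 0.03573 hr


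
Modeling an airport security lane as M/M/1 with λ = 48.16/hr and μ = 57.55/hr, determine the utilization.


ρ = λ/μ = 48.16/57.55 = 0.8368

Final: 0.8368


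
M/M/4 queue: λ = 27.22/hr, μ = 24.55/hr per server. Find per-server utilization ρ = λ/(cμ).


ρ = λ/(cμ) = 27.22/(4·24.55) = 27.22/98.20 = 0.2772

Final: 0.2772


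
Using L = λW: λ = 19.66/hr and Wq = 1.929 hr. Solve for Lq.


Lq = λWq = 19.66·1.929 = 37.9241

Final: 37.9241


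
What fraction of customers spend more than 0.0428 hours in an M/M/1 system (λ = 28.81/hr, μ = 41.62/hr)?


W ~ Exponential(μ−λ) for M/M/1.
μ − λ = 41.62 − 28.81 = 12.8100
P(W > t) = e^{−(μ−λ)t} = e^{−0.5483} = 0.577950

Final: 0.577950


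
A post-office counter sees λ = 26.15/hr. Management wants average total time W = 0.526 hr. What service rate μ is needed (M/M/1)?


W = 1/(μ−λ) ⇒ μ − λ = 1/W = 1/0.526 = 1.9011
μ = λ + 1/W = 26.15 + 1.9011 = 28.0511 per hr

Final: 28.0511 /hr


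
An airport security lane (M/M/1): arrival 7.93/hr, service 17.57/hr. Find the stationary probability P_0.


ρ = 7.93/17.57 = 0.4513
P_n = (1−ρ)·ρ^n = (1 − 0.4513)·0.4513^0 = 0.5487·1.000000 = 0.548662

Final: 0.548662


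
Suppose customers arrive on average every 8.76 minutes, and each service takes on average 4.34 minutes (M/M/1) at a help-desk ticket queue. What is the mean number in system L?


λ = 60/8.76 = 6.8493 /hr
μ = 60/4.34 = 13.8249 /hr
ρ = λ/μ = 6.8493/13.8249 = 0.4954
L = ρ/(1−ρ) = 0.4954/0.5046 = 0.9819

Final: 0.9819


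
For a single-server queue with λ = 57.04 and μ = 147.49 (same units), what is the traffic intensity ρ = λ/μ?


ρ = λ/μ = 57.04/147.49 = 0.3867

Final: 0.3867


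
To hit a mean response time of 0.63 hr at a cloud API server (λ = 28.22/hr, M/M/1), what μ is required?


W = 1/(μ−λ) ⇒ μ − λ = 1/W = 1/0.63 = 1.5873
μ = λ + 1/W = 28.22 + 1.5873 = 29.8073 per hr

Final: 29.8073 /hr


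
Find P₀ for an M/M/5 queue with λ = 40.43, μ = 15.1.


a = λ/μ = 40.43/15.1 = 2.6775; ρ = a/c = 0.5355
Σ_{k=0}^{4} a^k/k! (terms k=0..4) = 1.00000 + 2.67748 + 3.58446 + 3.19911 + 2.14139 = 12.60244
Tail: a^5/(5!(1−ρ)) = 137.60492/(120·0.4645) = 2.46867
P₀ = 1/(12.60244 + 2.46867) = 1/15.07112 = 0.066352

Final: 0.066352


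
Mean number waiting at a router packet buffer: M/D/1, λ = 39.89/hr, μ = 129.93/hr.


ρ = 39.89/129.93 = 0.3070
M/D/1: Lq = ρ²/(2(1−ρ)) = 0.09426/(2·0.6930) = 0.06801

Final: 0.06801


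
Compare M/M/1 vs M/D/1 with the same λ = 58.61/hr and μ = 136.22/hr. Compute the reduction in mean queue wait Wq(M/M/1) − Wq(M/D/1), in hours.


ρ = 58.61/136.22 = 0.4303
Wq(M/M/1) = ρ/(μ−λ) = 0.4303/77.61 = 0.005544 hr
Wq(M/D/1) = ρ/(2(μ−λ)) = 0.002772 hr
Savings = 0.005544 − 0.002772 = 0.002772 hr

Final: 0.002772 hr


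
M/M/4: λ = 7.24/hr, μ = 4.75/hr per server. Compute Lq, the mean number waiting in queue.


a = λ/μ = 1.5242; ρ = a/4 = 0.3811
P₀ = 0.215548
Lq = P₀·a^c·ρ / (c!·(1−ρ)²) = 0.215548·5.39734·0.3811/(24·0.38310)
= 0.04822

Final: 0.04822


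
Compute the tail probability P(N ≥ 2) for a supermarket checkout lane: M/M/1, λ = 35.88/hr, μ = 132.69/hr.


ρ = 35.88/132.69 = 0.2704
P(N ≥ n) = ρ^n = 0.2704^2 = 0.073119

Final: 0.073119


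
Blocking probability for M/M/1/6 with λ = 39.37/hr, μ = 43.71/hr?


ρ = λ/μ = 39.37/43.71 = 0.9007
P_K = (1−ρ)ρ^K/(1−ρ^(K+1)) = (0.09929·0.533959)/(1 − 0.480942)
= 0.053017/0.519058 = 0.102141

Final: 0.102141


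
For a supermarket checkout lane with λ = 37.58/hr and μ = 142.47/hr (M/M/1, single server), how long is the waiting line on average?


ρ = 37.58/142.47 = 0.2638
Lq = ρ²/(1−ρ) = 0.06958/0.7362 = 0.09451

Final: 0.09451


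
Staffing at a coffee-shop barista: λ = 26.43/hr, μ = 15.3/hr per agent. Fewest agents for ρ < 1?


Stability requires cμ > λ ⇔ c > λ/μ.
λ/μ = 26.43/15.3 = 1.7275
Minimum integer c = ⌊1.7275⌋ + 1 = 2
Check: 2·15.3 = 30.60 > 26.43, while 1·15.3 = 15.30 ≤ 26.43

Final: 2 servers


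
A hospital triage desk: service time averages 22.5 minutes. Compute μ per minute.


μ = 1/(service time) in consistent units.
1 minute = 1 min, so μ = 1/22.5 = 0.04444 per minute

Final: 0.04444 /min


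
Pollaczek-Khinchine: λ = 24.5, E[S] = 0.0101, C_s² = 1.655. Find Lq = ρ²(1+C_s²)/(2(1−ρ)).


ρ = λ·E[S] = 24.5·0.0101 = 0.2475
Lq = ρ²(1+C_s²)/(2(1−ρ)) = 0.06123·(1+1.655)/(2·0.7526)
= 0.06123·2.6550/1.5051 = 0.10801

Final: 0.10801


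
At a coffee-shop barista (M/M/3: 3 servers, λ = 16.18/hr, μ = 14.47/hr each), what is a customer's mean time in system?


a = 1.1182; ρ = 0.3727; P₀ = 0.321048
Lq = P₀·a^c·ρ/(c!(1−ρ)²) = 0.07086
Wq = Lq/λ = 0.07086/16.18 = 0.004380 hr
W = Wq + 1/μ = 0.004380 + 0.06911 = 0.07349 hr

Final: 0.07349 hr


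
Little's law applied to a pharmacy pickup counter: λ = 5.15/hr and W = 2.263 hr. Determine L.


L = λW = 5.15·2.263 = 11.6545

Final: 11.6545


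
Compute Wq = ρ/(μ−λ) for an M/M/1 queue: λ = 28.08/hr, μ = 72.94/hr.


ρ = 28.08/72.94 = 0.3850
Wq = ρ/(μ−λ) = 0.3850/(72.94 − 28.08) = 0.3850/44.86 = 0.008582 hr

Final: 0.008582 hr


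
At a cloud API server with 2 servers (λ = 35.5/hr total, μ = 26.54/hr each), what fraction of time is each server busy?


ρ = λ/(cμ) = 35.5/(2·26.54) = 35.5/53.08 = 0.6688

Final: 0.6688


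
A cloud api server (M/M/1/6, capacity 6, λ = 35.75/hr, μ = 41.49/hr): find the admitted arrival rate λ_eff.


ρ = 0.8617; P_K = (1−ρ)ρ^6/(1−ρ^7) = 0.087461
λ_eff = λ(1 − P_K) = 35.75·(1 − 0.087461) = 35.75·0.912539 = 32.6233 /hr

Final: 32.6233 /hr


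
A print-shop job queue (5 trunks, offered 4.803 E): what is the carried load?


B(5,4.803) = 0.268677 (Erlang-B)
Carried load = a(1 − B) = 4.803·(1 − 0.268677) = 4.803·0.731323 = 3.5125 E

Final: 3.5125 Erlangs


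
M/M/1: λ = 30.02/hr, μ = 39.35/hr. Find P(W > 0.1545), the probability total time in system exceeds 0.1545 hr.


W ~ Exponential(μ−λ) for M/M/1.
μ − λ = 39.35 − 30.02 = 9.3300
P(W > t) = e^{−(μ−λ)t} = e^{−1.4415} = 0.236576

Final: 0.236576


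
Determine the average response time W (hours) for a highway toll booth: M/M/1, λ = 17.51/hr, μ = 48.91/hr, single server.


W = 1/(μ−λ) = 1/(48.91 − 17.51) = 1/31.40 = 0.03185 hr

Final: 0.03185 hr


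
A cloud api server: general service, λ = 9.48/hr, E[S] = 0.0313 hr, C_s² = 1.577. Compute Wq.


ρ = λ·E[S] = 9.48·0.0313 = 0.2967
E[S²] = E[S]²(1+C_s²) = 0.0313²·(1+1.577) = 0.002525
Wq = λ·E[S²]/(2(1−ρ)) = 9.48·0.002525/(2·0.7033) = 0.01702 hr

Final: 0.01702 hr


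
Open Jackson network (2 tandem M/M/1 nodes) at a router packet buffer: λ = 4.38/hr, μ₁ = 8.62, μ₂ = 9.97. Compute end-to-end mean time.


Each node sees arrival rate λ = 4.38/hr (tandem ⇒ throughput preserved).
W₁ = 1/(μ₁−λ) = 1/(8.62−4.38) = 0.23585 hr
W₂ = 1/(μ₂−λ) = 1/(9.97−4.38) = 0.17889 hr
W_total = W₁ + W₂ = 0.23585 + 0.17889 = 0.41474 hr

Final: 0.41474 hr


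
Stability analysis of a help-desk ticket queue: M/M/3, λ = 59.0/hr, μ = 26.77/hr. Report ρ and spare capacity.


Total capacity cμ = 3·26.77 = 80.31/hr
ρ = λ/(cμ) = 59.0/80.31 = 0.7347
Stable ⇔ ρ < 1: YES
Spare capacity = cμ − λ = 80.31 − 59.0 = 21.31/hr

Final: ρ = 0.7347; stable; margin = 21.31/hr


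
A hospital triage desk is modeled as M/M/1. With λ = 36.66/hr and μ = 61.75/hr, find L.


ρ = λ/μ = 36.66/61.75 = 0.5937
L = ρ/(1−ρ) = 0.5937/(1 − 0.5937) = 0.5937/0.4063 = 1.4611

Final: 1.4611


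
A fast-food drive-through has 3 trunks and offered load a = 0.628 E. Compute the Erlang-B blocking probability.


B(c,a) = (a^c/c!) / Σ_{k=0}^{c} a^k/k!
a^3/3! = 0.041279
Σ terms (k=0..3): 1.00000 + 0.62800 + 0.19719 + 0.04128 = 1.866471
B = 0.041279/1.866471 = 0.022116

Final: 0.022116


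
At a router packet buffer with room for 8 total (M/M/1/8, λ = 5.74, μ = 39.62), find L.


ρ = 5.74/39.62 = 0.1449
L = ρ[1 − (K+1)ρ^K + Kρ^(K+1)] / [(1−ρ)(1−ρ^(K+1))]
Numerator: 0.1449·(1 − 9·0.0000001941 + 8·0.00000002812) = 0.144876
Denominator: (0.8551)·(1.000000) = 0.855124
L = 0.144876/0.855124 = 0.1694

Final: 0.1694


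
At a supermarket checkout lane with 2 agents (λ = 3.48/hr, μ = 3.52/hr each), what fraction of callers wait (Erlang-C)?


a = λ/μ = 0.9886; ρ = a/2 = 0.4943
P₀ = 0.338403 (from M/M/c formula)
C(c,a) = [a^c/(c!(1−ρ))]·P₀ = [0.97740/(2·0.5057)]·0.338403
= 0.96642·0.338403 = 0.327039

Final: 0.327039


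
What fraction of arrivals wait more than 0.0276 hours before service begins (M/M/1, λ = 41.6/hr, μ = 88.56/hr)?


ρ = 41.6/88.56 = 0.4697
P(Wq > t) = ρ·e^{−(μ−λ)t} = 0.4697·e^{−1.2961}
= 0.4697·0.273598 = 0.128519

Final: 0.128519


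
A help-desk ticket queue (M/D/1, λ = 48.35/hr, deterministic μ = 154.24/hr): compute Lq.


ρ = 48.35/154.24 = 0.3135
M/D/1: Lq = ρ²/(2(1−ρ)) = 0.09827/(2·0.6865) = 0.07157

Final: 0.07157


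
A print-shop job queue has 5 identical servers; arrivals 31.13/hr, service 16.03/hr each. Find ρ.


ρ = λ/(cμ) = 31.13/(5·16.03) = 31.13/80.15 = 0.3884

Final: 0.3884


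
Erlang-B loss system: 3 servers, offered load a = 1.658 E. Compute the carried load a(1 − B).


B(3,1.658) = 0.158517 (Erlang-B)
Carried load = a(1 − B) = 1.658·(1 − 0.158517) = 1.658·0.841483 = 1.3952 E

Final: 1.3952 Erlangs


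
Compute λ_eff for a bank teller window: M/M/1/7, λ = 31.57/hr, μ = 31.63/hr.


ρ = 0.9981; P_K = (1−ρ)ρ^7/(1−ρ^8) = 0.124171
λ_eff = λ(1 − P_K) = 31.57·(1 − 0.124171) = 31.57·0.875829 = 27.6499 /hr

Final: 27.6499 /hr


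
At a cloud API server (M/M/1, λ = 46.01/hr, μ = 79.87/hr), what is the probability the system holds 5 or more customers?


ρ = 46.01/79.87 = 0.5761
P(N ≥ n) = ρ^n = 0.5761^5 = 0.063437

Final: 0.063437


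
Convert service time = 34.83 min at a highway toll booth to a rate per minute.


μ = 1/(service time) in consistent units.
1 minute = 1 min, so μ = 1/34.83 = 0.02871 per minute

Final: 0.02871 /min


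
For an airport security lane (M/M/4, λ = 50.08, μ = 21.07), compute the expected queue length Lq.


a = λ/μ = 2.3768; ρ = a/4 = 0.5942
P₀ = 0.085349
Lq = P₀·a^c·ρ / (c!·(1−ρ)²) = 0.085349·31.91532·0.5942/(24·0.16467)
= 0.40957

Final: 0.40957


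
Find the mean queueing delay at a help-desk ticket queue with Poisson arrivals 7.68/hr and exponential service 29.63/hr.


ρ = 7.68/29.63 = 0.2592
Wq = ρ/(μ−λ) = 0.2592/(29.63 − 7.68) = 0.2592/21.95 = 0.01181 hr

Final: 0.01181 hr


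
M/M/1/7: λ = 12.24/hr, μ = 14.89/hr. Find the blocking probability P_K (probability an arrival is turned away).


ρ = λ/μ = 12.24/14.89 = 0.8220
P_K = (1−ρ)ρ^K/(1−ρ^(K+1)) = (0.1780·0.253634)/(1 − 0.208494)
= 0.045140/0.791506 = 0.057030

Final: 0.057030


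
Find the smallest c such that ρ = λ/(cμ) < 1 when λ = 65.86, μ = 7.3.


Stability requires cμ > λ ⇔ c > λ/μ.
λ/μ = 65.86/7.3 = 9.0219
Minimum integer c = ⌊9.0219⌋ + 1 = 10
Check: 10·7.3 = 73.00 > 65.86, while 9·7.3 = 65.70 ≤ 65.86

Final: 10 servers


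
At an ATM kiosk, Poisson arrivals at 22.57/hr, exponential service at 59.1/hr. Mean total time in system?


W = 1/(μ−λ) = 1/(59.1 − 22.57) = 1/36.53 = 0.02737 hr

Final: 0.02737 hr


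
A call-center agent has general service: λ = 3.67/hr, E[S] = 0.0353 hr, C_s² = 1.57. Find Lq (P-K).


ρ = λ·E[S] = 3.67·0.0353 = 0.1296
Lq = ρ²(1+C_s²)/(2(1−ρ)) = 0.01678·(1+1.57)/(2·0.8704)
= 0.01678·2.5700/1.7409 = 0.02478

Final: 0.02478


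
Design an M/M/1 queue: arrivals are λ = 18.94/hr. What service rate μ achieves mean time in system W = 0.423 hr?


W = 1/(μ−λ) ⇒ μ − λ = 1/W = 1/0.423 = 2.3641
μ = λ + 1/W = 18.94 + 2.3641 = 21.3041 per hr

Final: 21.3041 /hr


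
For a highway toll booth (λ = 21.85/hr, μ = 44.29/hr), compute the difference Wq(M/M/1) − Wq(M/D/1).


ρ = 21.85/44.29 = 0.4933
Wq(M/M/1) = ρ/(μ−λ) = 0.4933/22.44 = 0.02198 hr
Wq(M/D/1) = ρ/(2(μ−λ)) = 0.01099 hr
Savings = 0.02198 − 0.01099 = 0.01099 hr

Final: 0.01099 hr


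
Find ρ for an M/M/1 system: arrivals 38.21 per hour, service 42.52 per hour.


ρ = λ/μ = 38.21/42.52 = 0.8986

Final: 0.8986


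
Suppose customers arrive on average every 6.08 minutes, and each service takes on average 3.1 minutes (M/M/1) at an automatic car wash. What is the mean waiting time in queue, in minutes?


λ = 60/6.08 = 9.8684 /hr
μ = 60/3.1 = 19.3548 /hr
ρ = λ/μ = 9.8684/19.3548 = 0.5099
Wq = ρ/(μ−λ) = 0.5099/(19.3548−9.8684) = 0.05375 hr
In minutes: 0.05375·60 = 3.225 min

Final: 3.225 min


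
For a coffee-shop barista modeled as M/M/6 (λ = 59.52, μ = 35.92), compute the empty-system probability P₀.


a = λ/μ = 59.52/35.92 = 1.6570; ρ = a/c = 0.2762
Σ_{k=0}^{5} a^k/k! (terms k=0..5) = 1.00000 + 1.65702 + 1.37285 + 0.75828 + 0.31412 + 0.10410 = 5.20636
Tail: a^6/(6!(1−ρ)) = 20.69949/(720·0.7238) = 0.03972
P₀ = 1/(5.20636 + 0.03972) = 1/5.24608 = 0.190618

Final: 0.190618


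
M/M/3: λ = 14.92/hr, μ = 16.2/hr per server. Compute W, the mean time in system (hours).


a = 0.9210; ρ = 0.3070; P₀ = 0.394793
Lq = P₀·a^c·ρ/(c!(1−ρ)²) = 0.03286
Wq = Lq/λ = 0.03286/14.92 = 0.002202 hr
W = Wq + 1/μ = 0.002202 + 0.06173 = 0.06393 hr

Final: 0.06393 hr


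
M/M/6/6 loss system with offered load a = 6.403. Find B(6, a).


B(c,a) = (a^c/c!) / Σ_{k=0}^{c} a^k/k!
a^6/6! = 95.712468
Σ terms (k=0..6): 1.00000 + 6.40300 + 20.49920 + 43.75214 + 70.03623 + 89.68840 + 95.71247 = 327.091436
B = 95.712468/327.091436 = 0.292617

Final: 0.292617


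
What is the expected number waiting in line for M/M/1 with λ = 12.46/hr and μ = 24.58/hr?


ρ = 12.46/24.58 = 0.5069
Lq = ρ²/(1−ρ) = 0.2570/0.4931 = 0.5211

Final: 0.5211


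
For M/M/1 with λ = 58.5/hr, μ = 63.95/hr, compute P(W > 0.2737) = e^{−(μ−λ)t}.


W ~ Exponential(μ−λ) for M/M/1.
μ − λ = 63.95 − 58.5 = 5.4500
P(W > t) = e^{−(μ−λ)t} = e^{−1.4917} = 0.224998

Final: 0.224998


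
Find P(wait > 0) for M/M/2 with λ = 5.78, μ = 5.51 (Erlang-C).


a = λ/μ = 1.0490; ρ = a/2 = 0.5245
P₀ = 0.311905 (from M/M/c formula)
C(c,a) = [a^c/(c!(1−ρ))]·P₀ = [1.10040/(2·0.4755)]·0.311905
= 1.15711·0.311905 = 0.360907

Final: 0.360907


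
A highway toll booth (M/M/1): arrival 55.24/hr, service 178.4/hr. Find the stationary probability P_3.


ρ = 55.24/178.4 = 0.3096
P_n = (1−ρ)·ρ^n = (1 − 0.3096)·0.3096^3 = 0.6904·0.029688 = 0.020495

Final: 0.020495


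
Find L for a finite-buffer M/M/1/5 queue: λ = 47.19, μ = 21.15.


ρ = 47.19/21.15 = 2.2312
L = ρ[1 − (K+1)ρ^K + Kρ^(K+1)] / [(1−ρ)(1−ρ^(K+1))]
Numerator: 2.2312·(1 − 6·55.296549 + 5·123.377974) = 638.371539
Denominator: (-1.2312)·(-122.377974) = 150.672456
L = 638.371539/150.672456 = 4.2368

Final: 4.2368


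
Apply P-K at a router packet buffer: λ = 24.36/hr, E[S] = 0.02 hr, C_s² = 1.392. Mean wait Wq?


ρ = λ·E[S] = 24.36·0.02 = 0.4872
E[S²] = E[S]²(1+C_s²) = 0.02²·(1+1.392) = 0.0009568
Wq = λ·E[S²]/(2(1−ρ)) = 24.36·0.0009568/(2·0.5128) = 0.02273 hr

Final: 0.02273 hr


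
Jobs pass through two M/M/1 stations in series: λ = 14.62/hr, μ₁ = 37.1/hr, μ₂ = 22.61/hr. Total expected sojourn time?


Each node sees arrival rate λ = 14.62/hr (tandem ⇒ throughput preserved).
W₁ = 1/(μ₁−λ) = 1/(37.1−14.62) = 0.04448 hr
W₂ = 1/(μ₂−λ) = 1/(22.61−14.62) = 0.12516 hr
W_total = W₁ + W₂ = 0.04448 + 0.12516 = 0.16964 hr

Final: 0.16964 hr


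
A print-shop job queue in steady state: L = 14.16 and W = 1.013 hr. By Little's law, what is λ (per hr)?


λ = L/W = 14.16/1.013 = 13.9783 /hr

Final: 13.9783 /hr


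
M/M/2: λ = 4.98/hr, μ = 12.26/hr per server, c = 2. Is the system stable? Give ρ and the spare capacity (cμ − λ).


Total capacity cμ = 2·12.26 = 24.52/hr
ρ = λ/(cμ) = 4.98/24.52 = 0.2031
Stable ⇔ ρ < 1: YES
Spare capacity = cμ − λ = 24.52 − 4.98 = 19.54/hr

Final: ρ = 0.2031; stable; margin = 19.54/hr


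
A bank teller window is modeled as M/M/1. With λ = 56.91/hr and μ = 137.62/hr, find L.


ρ = λ/μ = 56.91/137.62 = 0.4135
L = ρ/(1−ρ) = 0.4135/(1 − 0.4135) = 0.4135/0.5865 = 0.7051

Final: 0.7051


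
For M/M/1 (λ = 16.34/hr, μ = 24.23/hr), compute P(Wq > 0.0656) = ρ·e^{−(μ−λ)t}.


ρ = 16.34/24.23 = 0.6744
P(Wq > t) = ρ·e^{−(μ−λ)t} = 0.6744·e^{−0.5176}
= 0.6744·0.595959 = 0.401897

Final: 0.401897


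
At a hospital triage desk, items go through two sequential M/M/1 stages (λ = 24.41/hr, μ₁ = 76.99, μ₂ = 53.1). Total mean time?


Each node sees arrival rate λ = 24.41/hr (tandem ⇒ throughput preserved).
W₁ = 1/(μ₁−λ) = 1/(76.99−24.41) = 0.01902 hr
W₂ = 1/(μ₂−λ) = 1/(53.1−24.41) = 0.03486 hr
W_total = W₁ + W₂ = 0.01902 + 0.03486 = 0.05387 hr

Final: 0.05387 hr


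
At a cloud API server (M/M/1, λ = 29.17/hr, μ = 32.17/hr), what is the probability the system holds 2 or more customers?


ρ = 29.17/32.17 = 0.9067
P(N ≥ n) = ρ^n = 0.9067^2 = 0.822187

Final: 0.822187


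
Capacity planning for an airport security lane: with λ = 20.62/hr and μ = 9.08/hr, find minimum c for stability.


Stability requires cμ > λ ⇔ c > λ/μ.
λ/μ = 20.62/9.08 = 2.2709
Minimum integer c = ⌊2.2709⌋ + 1 = 3
Check: 3·9.08 = 27.24 > 20.62, while 2·9.08 = 18.16 ≤ 20.62

Final: 3 servers


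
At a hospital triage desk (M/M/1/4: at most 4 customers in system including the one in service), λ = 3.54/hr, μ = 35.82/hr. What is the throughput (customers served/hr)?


ρ = 0.09883; P_K = (1−ρ)ρ^4/(1−ρ^5) = 0.00008597
λ_eff = λ(1 − P_K) = 3.54·(1 − 0.00008597) = 3.54·0.999914 = 3.5397 /hr

Final: 3.5397 /hr


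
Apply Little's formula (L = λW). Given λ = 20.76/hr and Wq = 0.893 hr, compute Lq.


Lq = λWq = 20.76·0.893 = 18.5387

Final: 18.5387


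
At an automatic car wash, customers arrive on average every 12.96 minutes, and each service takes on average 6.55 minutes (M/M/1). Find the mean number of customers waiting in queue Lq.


λ = 60/12.96 = 4.6296 /hr
μ = 60/6.55 = 9.1603 /hr
ρ = λ/μ = 4.6296/9.1603 = 0.5054
Lq = ρ²/(1−ρ) = 0.2554/0.4946 = 0.5164

Final: 0.5164


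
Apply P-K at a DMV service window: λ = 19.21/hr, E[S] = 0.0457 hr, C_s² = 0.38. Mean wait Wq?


ρ = λ·E[S] = 19.21·0.0457 = 0.8779
E[S²] = E[S]²(1+C_s²) = 0.0457²·(1+0.38) = 0.002882
Wq = λ·E[S²]/(2(1−ρ)) = 19.21·0.002882/(2·0.1221) = 0.22672 hr

Final: 0.22672 hr


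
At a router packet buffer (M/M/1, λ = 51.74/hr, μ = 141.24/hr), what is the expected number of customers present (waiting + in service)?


ρ = λ/μ = 51.74/141.24 = 0.3663
L = ρ/(1−ρ) = 0.3663/(1 − 0.3663) = 0.3663/0.6337 = 0.5781

Final: 0.5781


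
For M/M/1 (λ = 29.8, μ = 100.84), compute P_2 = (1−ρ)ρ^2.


ρ = 29.8/100.84 = 0.2955
P_n = (1−ρ)·ρ^n = (1 − 0.2955)·0.2955^2 = 0.7045·0.087331 = 0.061523

Final: 0.061523


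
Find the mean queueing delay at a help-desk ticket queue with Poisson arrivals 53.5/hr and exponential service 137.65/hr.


ρ = 53.5/137.65 = 0.3887
Wq = ρ/(μ−λ) = 0.3887/(137.65 − 53.5) = 0.3887/84.15 = 0.004619 hr

Final: 0.004619 hr


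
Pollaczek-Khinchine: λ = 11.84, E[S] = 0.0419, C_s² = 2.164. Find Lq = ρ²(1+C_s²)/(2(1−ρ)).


ρ = λ·E[S] = 11.84·0.0419 = 0.4961
Lq = ρ²(1+C_s²)/(2(1−ρ)) = 0.2461·(1+2.164)/(2·0.5039)
= 0.2461·3.1640/1.0078 = 0.77266

Final: 0.77266


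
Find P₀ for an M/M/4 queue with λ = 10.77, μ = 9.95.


a = λ/μ = 10.77/9.95 = 1.0824; ρ = a/c = 0.2706
Σ_{k=0}^{3} a^k/k! (terms k=0..3) = 1.00000 + 1.08241 + 0.58581 + 0.21136 = 2.87958
Tail: a^4/(4!(1−ρ)) = 1.37268/(24·0.7294) = 0.07841
P₀ = 1/(2.87958 + 0.07841) = 1/2.95800 = 0.338067

Final: 0.338067


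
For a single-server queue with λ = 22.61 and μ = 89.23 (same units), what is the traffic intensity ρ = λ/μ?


ρ = λ/μ = 22.61/89.23 = 0.2534

Final: 0.2534


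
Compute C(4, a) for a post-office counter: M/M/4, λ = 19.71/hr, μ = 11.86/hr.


a = λ/μ = 1.6619; ρ = a/4 = 0.4155
P₀ = 0.186862 (from M/M/c formula)
C(c,a) = [a^c/(c!(1−ρ))]·P₀ = [7.62795/(24·0.5845)]·0.186862
= 0.54374·0.186862 = 0.101604

Final: 0.101604


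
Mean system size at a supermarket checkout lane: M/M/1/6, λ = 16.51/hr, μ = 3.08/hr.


ρ = 16.51/3.08 = 5.3604
L = ρ[1 − (K+1)ρ^K + Kρ^(K+1)] / [(1−ρ)(1−ρ^(K+1))]
Numerator: 5.3604·(1 − 7·23723.466043 + 6·127167.020901) = 3199824.879815
Denominator: (-4.3604)·(-127166.020901) = 554493.396331
L = 3199824.879815/554493.396331 = 5.7707

Final: 5.7707


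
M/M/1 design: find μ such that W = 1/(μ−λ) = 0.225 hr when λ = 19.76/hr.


W = 1/(μ−λ) ⇒ μ − λ = 1/W = 1/0.225 = 4.4444
μ = λ + 1/W = 19.76 + 4.4444 = 24.2044 per hr

Final: 24.2044 /hr


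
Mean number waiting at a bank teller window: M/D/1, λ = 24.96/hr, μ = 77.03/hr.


ρ = 24.96/77.03 = 0.3240
M/D/1: Lq = ρ²/(2(1−ρ)) = 0.1050/(2·0.6760) = 0.07766

Final: 0.07766


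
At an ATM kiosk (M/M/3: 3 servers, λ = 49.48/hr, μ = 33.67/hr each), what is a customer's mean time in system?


a = 1.4696; ρ = 0.4899; P₀ = 0.218045
Lq = P₀·a^c·ρ/(c!(1−ρ)²) = 0.21708
Wq = Lq/λ = 0.21708/49.48 = 0.004387 hr
W = Wq + 1/μ = 0.004387 + 0.02970 = 0.03409 hr

Final: 0.03409 hr


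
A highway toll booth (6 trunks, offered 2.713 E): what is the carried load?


B(6,2.713) = 0.037529 (Erlang-B)
Carried load = a(1 − B) = 2.713·(1 − 0.037529) = 2.713·0.962471 = 2.6112 E

Final: 2.6112 Erlangs


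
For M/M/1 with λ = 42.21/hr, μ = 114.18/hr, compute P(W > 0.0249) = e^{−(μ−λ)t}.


W ~ Exponential(μ−λ) for M/M/1.
μ − λ = 114.18 − 42.21 = 71.9700
P(W > t) = e^{−(μ−λ)t} = e^{−1.7921} = 0.166618

Final: 0.166618


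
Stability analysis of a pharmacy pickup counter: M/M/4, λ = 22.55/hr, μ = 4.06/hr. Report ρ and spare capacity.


Total capacity cμ = 4·4.06 = 16.24/hr
ρ = λ/(cμ) = 22.55/16.24 = 1.3885
Stable ⇔ ρ < 1: NO
Spare capacity = cμ − λ = 16.24 − 22.55 = -6.31/hr

Final: ρ = 1.3885; unstable; margin = -6.31/hr


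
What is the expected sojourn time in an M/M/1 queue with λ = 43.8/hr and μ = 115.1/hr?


W = 1/(μ−λ) = 1/(115.1 − 43.8) = 1/71.30 = 0.01403 hr

Final: 0.01403 hr


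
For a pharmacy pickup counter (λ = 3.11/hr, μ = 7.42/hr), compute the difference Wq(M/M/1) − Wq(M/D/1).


ρ = 3.11/7.42 = 0.4191
Wq(M/M/1) = ρ/(μ−λ) = 0.4191/4.31 = 0.09725 hr
Wq(M/D/1) = ρ/(2(μ−λ)) = 0.04862 hr
Savings = 0.09725 − 0.04862 = 0.04862 hr

Final: 0.04862 hr


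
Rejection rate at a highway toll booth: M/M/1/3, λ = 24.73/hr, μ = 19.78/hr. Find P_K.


ρ = λ/μ = 24.73/19.78 = 1.2503
P_K = (1−ρ)ρ^K/(1−ρ^(K+1)) = (-0.2503·1.954310)/(1 − 2.443382)
= -0.489072/-1.443382 = 0.338837

Final: 0.338837


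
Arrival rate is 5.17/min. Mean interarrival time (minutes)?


Mean interarrival time = 1/λ = 1/5.17 minute = 0.19342 minute
In minutes: 0.19342 × 1 = 0.1934 min

Final: 0.1934 min


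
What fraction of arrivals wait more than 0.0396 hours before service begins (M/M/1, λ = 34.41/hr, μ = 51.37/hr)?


ρ = 34.41/51.37 = 0.6698
P(Wq > t) = ρ·e^{−(μ−λ)t} = 0.6698·e^{−0.6716}
= 0.6698·0.510882 = 0.342213

Final: 0.342213


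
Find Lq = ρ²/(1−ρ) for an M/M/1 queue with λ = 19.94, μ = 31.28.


ρ = 19.94/31.28 = 0.6375
Lq = ρ²/(1−ρ) = 0.4064/0.3625 = 1.1209

Final: 1.1209


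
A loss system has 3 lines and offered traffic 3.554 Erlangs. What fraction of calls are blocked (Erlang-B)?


B(c,a) = (a^c/c!) / Σ_{k=0}^{c} a^k/k!
a^3/3! = 7.481713
Σ terms (k=0..3): 1.00000 + 3.55400 + 6.31546 + 7.48171 = 18.351171
B = 7.481713/18.351171 = 0.407697

Final: 0.407697


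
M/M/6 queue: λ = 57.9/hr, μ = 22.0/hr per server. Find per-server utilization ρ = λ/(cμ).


ρ = λ/(cμ) = 57.9/(6·22.0) = 57.9/132.00 = 0.4386

Final: 0.4386


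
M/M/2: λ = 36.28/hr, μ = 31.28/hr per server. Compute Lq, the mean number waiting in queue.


a = λ/μ = 1.1598; ρ = a/2 = 0.5799
P₀ = 0.265884
Lq = P₀·a^c·ρ / (c!·(1−ρ)²) = 0.265884·1.34524·0.5799/(2·0.17646)
= 0.58773

Final: 0.58773


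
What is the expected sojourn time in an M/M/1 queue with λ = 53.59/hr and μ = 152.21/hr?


W = 1/(μ−λ) = 1/(152.21 − 53.59) = 1/98.62 = 0.01014 hr

Final: 0.01014 hr


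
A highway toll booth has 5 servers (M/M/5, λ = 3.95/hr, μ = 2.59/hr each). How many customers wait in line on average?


a = λ/μ = 1.5251; ρ = a/5 = 0.3050
P₀ = 0.217221
Lq = P₀·a^c·ρ / (c!·(1−ρ)²) = 0.217221·8.25062·0.3050/(120·0.48300)
= 0.009432

Final: 0.009432


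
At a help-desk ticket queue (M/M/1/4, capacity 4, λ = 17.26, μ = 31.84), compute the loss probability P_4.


ρ = λ/μ = 17.26/31.84 = 0.5421
P_K = (1−ρ)ρ^K/(1−ρ^(K+1)) = (0.4579·0.086352)/(1 − 0.046810)
= 0.039542/0.953190 = 0.041484

Final: 0.041484
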